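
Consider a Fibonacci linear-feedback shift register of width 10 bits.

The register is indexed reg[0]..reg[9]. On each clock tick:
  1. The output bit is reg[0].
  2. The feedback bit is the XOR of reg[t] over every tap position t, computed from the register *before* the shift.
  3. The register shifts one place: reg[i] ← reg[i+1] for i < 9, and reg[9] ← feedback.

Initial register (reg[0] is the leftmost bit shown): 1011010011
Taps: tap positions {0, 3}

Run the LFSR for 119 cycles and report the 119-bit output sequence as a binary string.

10110100110001001011100001011110101010101111111101000001010100101111000101011110111010100110111001000111000111111111100

tick  register→output (feedback)
  0  1011010011→1 (0)
  1  0110100110→0 (0)
  2  1101001100→1 (0)
  3  1010011000→1 (1)
  4  0100110001→0 (0)
  5  1001100010→1 (0)
  6  0011000100→0 (1)
  7  0110001001→0 (0)
  8  1100010010→1 (1)
  9  1000100101→1 (1)
 10  0001001011→0 (1)
 11  0010010111→0 (0)
 12  0100101110→0 (0)
 13  1001011100→1 (0)
 14  0010111000→0 (0)
 15  0101110000→0 (1)
 16  1011100001→1 (0)
 17  0111000010→0 (1)
 18  1110000101→1 (1)
 19  1100001011→1 (1)
 20  1000010111→1 (1)
 21  0000101111→0 (0)
 22  0001011110→0 (1)
 23  0010111101→0 (0)
 24  0101111010→0 (1)
 25  1011110101→1 (0)
 26  0111101010→0 (1)
 27  1111010101→1 (0)
 28  1110101010→1 (1)
 29  1101010101→1 (0)
 30  1010101010→1 (1)
 31  0101010101→0 (1)
 32  1010101011→1 (1)
 33  0101010111→0 (1)
 34  1010101111→1 (1)
 35  0101011111→0 (1)
 36  1010111111→1 (1)
 37  0101111111→0 (1)
 38  1011111111→1 (0)
 39  0111111110→0 (1)
 40  1111111101→1 (0)
 41  1111111010→1 (0)
 42  1111110100→1 (0)
 43  1111101000→1 (0)
 44  1111010000→1 (0)
 45  1110100000→1 (1)
 46  1101000001→1 (0)
 47  1010000010→1 (1)
 48  0100000101→0 (0)
 49  1000001010→1 (1)
 50  0000010101→0 (0)
 51  0000101010→0 (0)
 52  0001010100→0 (1)
 53  0010101001→0 (0)
 54  0101010010→0 (1)
 55  1010100101→1 (1)
 56  0101001011→0 (1)
 57  1010010111→1 (1)
 58  0100101111→0 (0)
 59  1001011110→1 (0)
 60  0010111100→0 (0)
 61  0101111000→0 (1)
 62  1011110001→1 (0)
 63  0111100010→0 (1)
 64  1111000101→1 (0)
 65  1110001010→1 (1)
 66  1100010101→1 (1)
 67  1000101011→1 (1)
 68  0001010111→0 (1)
 69  0010101111→0 (0)
 70  0101011110→0 (1)
 71  1010111101→1 (1)
 72  0101111011→0 (1)
 73  1011110111→1 (0)
 74  0111101110→0 (1)
 75  1111011101→1 (0)
 76  1110111010→1 (1)
 77  1101110101→1 (0)
 78  1011101010→1 (0)
 79  0111010100→0 (1)
 80  1110101001→1 (1)
 81  1101010011→1 (0)
 82  1010100110→1 (1)
 83  0101001101→0 (1)
 84  1010011011→1 (1)
 85  0100110111→0 (0)
 86  1001101110→1 (0)
 87  0011011100→0 (1)
 88  0110111001→0 (0)
 89  1101110010→1 (0)
 90  1011100100→1 (0)
 91  0111001000→0 (1)
 92  1110010001→1 (1)
 93  1100100011→1 (1)
 94  1001000111→1 (0)
 95  0010001110→0 (0)
 96  0100011100→0 (0)
 97  1000111000→1 (1)
 98  0001110001→0 (1)
 99  0011100011→0 (1)
100  0111000111→0 (1)
101  1110001111→1 (1)
102  1100011111→1 (1)
103  1000111111→1 (1)
104  0001111111→0 (1)
105  0011111111→0 (1)
106  0111111111→0 (1)
107  1111111111→1 (0)
108  1111111110→1 (0)
109  1111111100→1 (0)
110  1111111000→1 (0)
111  1111110000→1 (0)
112  1111100000→1 (0)
113  1111000000→1 (0)
114  1110000000→1 (1)
115  1100000001→1 (1)
116  1000000011→1 (1)
117  0000000111→0 (0)
118  0000001110→0 (0)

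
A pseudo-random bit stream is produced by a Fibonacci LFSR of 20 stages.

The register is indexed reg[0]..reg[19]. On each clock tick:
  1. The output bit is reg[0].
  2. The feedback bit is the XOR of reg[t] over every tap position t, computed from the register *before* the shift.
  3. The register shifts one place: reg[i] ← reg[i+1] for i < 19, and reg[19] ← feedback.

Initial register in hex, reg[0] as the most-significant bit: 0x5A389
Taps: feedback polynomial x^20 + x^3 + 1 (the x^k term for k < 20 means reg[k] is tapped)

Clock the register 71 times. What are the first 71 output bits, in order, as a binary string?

01011010001110001001100010111111110001011101010000011110101101110100111

tick  register→output (feedback)
  0  01011010001110001001→0 (1)
  1  10110100011100010011→1 (0)
  2  01101000111000100110→0 (0)
  3  11010001110001001100→1 (0)
  4  10100011100010011000→1 (1)
  5  01000111000100110001→0 (0)
  6  10001110001001100010→1 (1)
  7  00011100010011000101→0 (1)
  8  00111000100110001011→0 (1)
  9  01110001001100010111→0 (1)
 10  11100010011000101111→1 (1)
 11  11000100110001011111→1 (1)
 12  10001001100010111111→1 (1)
 13  00010011000101111111→0 (1)
 14  00100110001011111111→0 (0)
 15  01001100010111111110→0 (0)
 16  10011000101111111100→1 (0)
 17  00110001011111111000→0 (1)
 18  01100010111111110001→0 (0)
 19  11000101111111100010→1 (1)
 20  10001011111111000101→1 (1)
 21  00010111111110001011→0 (1)
 22  00101111111100010111→0 (0)
 23  01011111111000101110→0 (1)
 24  10111111110001011101→1 (0)
 25  01111111100010111010→0 (1)
 26  11111111000101110101→1 (0)
 27  11111110001011101010→1 (0)
 28  11111100010111010100→1 (0)
 29  11111000101110101000→1 (0)
 30  11110001011101010000→1 (0)
 31  11100010111010100000→1 (1)
 32  11000101110101000001→1 (1)
 33  10001011101010000011→1 (1)
 34  00010111010100000111→0 (1)
 35  00101110101000001111→0 (0)
 36  01011101010000011110→0 (1)
 37  10111010100000111101→1 (0)
 38  01110101000001111010→0 (1)
 39  11101010000011110101→1 (1)
 40  11010100000111101011→1 (0)
 41  10101000001111010110→1 (1)
 42  01010000011110101101→0 (1)
 43  10100000111101011011→1 (1)
 44  01000001111010110111→0 (0)
 45  10000011110101101110→1 (1)
 46  00000111101011011101→0 (0)
 47  00001111010110111010→0 (0)
 48  00011110101101110100→0 (1)
 49  00111101011011101001→0 (1)
 50  01111010110111010011→0 (1)
 51  11110101101110100111→1 (0)
 52  11101011011101001110→1 (1)
 53  11010110111010011101→1 (0)
 54  10101101110100111010→1 (1)
 55  01011011101001110101→0 (1)
 56  10110111010011101011→1 (0)
 57  01101110100111010110→0 (0)
 58  11011101001110101100→1 (0)
 59  10111010011101011000→1 (0)
 60  01110100111010110000→0 (1)
 61  11101001110101100001→1 (1)
 62  11010011101011000011→1 (0)
 63  10100111010110000110→1 (1)
 64  01001110101100001101→0 (0)
 65  10011101011000011010→1 (0)
 66  00111010110000110100→0 (1)
 67  01110101100001101001→0 (1)
 68  11101011000011010011→1 (1)
 69  11010110000110100111→1 (0)
 70  10101100001101001110→1 (1)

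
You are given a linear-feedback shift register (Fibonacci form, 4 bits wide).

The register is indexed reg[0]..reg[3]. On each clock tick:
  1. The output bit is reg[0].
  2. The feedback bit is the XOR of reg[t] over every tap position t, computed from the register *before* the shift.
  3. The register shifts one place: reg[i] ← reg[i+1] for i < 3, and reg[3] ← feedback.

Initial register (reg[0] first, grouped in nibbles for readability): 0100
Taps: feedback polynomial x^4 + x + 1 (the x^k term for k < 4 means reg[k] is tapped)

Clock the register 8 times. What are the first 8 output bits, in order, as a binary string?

01001101

k : reg_k → out_k, fb_k
0: 0100 → 0, fb=1
1: 1001 → 1, fb=1
2: 0011 → 0, fb=0
3: 0110 → 0, fb=1
4: 1101 → 1, fb=0
5: 1010 → 1, fb=1
6: 0101 → 0, fb=1
7: 1011 → 1, fb=1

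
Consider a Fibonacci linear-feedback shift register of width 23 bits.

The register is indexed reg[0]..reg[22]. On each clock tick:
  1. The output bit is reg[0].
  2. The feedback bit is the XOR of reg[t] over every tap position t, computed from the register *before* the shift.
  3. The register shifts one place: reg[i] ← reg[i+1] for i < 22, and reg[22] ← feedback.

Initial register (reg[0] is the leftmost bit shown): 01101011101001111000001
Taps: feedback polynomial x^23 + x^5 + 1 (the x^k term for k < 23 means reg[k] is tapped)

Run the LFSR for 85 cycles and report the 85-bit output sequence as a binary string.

0110101110100111100000100011111010101111100010111101011010111101111000100000001000000

step | reg (before) | out | fb
   0 | 01101011101001111000001 | 0 | 0
   1 | 11010111010011110000010 | 1 | 0
   2 | 10101110100111100000100 | 1 | 0
   3 | 01011101001111000001000 | 0 | 1
   4 | 10111010011110000010001 | 1 | 1
   5 | 01110100111100000100011 | 0 | 1
   6 | 11101001111000001000111 | 1 | 1
   7 | 11010011110000010001111 | 1 | 1
   8 | 10100111100000100011111 | 1 | 0
   9 | 01001111000001000111110 | 0 | 1
  10 | 10011110000010001111101 | 1 | 0
  11 | 00111100000100011111010 | 0 | 1
  12 | 01111000001000111110101 | 0 | 0
  13 | 11110000010001111101010 | 1 | 1
  14 | 11100000100011111010101 | 1 | 1
  15 | 11000001000111110101011 | 1 | 1
  16 | 10000010001111101010111 | 1 | 1
  17 | 00000100011111010101111 | 0 | 1
  18 | 00001000111110101011111 | 0 | 0
  19 | 00010001111101010111110 | 0 | 0
  20 | 00100011111010101111100 | 0 | 0
  21 | 01000111110101011111000 | 0 | 1
  22 | 10001111101010111110001 | 1 | 0
  23 | 00011111010101111100010 | 0 | 1
  24 | 00111110101011111000101 | 0 | 1
  25 | 01111101010111110001011 | 0 | 1
  26 | 11111010101111100010111 | 1 | 1
  27 | 11110101011111000101111 | 1 | 0
  28 | 11101010111110001011110 | 1 | 1
  29 | 11010101111100010111101 | 1 | 0
  30 | 10101011111000101111010 | 1 | 1
  31 | 01010111110001011110101 | 0 | 1
  32 | 10101111100010111101011 | 1 | 0
  33 | 01011111000101111010110 | 0 | 1
  34 | 10111110001011110101101 | 1 | 0
  35 | 01111100010111101011010 | 0 | 1
  36 | 11111000101111010110101 | 1 | 1
  37 | 11110001011110101101011 | 1 | 1
  38 | 11100010111101011010111 | 1 | 1
  39 | 11000101111010110101111 | 1 | 0
  40 | 10001011110101101011110 | 1 | 1
  41 | 00010111101011010111101 | 0 | 1
  42 | 00101111010110101111011 | 0 | 1
  43 | 01011110101101011110111 | 0 | 1
  44 | 10111101011010111101111 | 1 | 0
  45 | 01111010110101111011110 | 0 | 0
  46 | 11110101101011110111100 | 1 | 0
  47 | 11101011010111101111000 | 1 | 1
  48 | 11010110101111011110001 | 1 | 0
  49 | 10101101011110111100010 | 1 | 0
  50 | 01011010111101111000100 | 0 | 0
  51 | 10110101111011110001000 | 1 | 0
  52 | 01101011110111100010000 | 0 | 0
  53 | 11010111101111000100000 | 1 | 0
  54 | 10101111011110001000000 | 1 | 0
  55 | 01011110111100010000000 | 0 | 1
  56 | 10111101111000100000001 | 1 | 0
  57 | 01111011110001000000010 | 0 | 0
  58 | 11110111100010000000100 | 1 | 0
  59 | 11101111000100000001000 | 1 | 0
  60 | 11011110001000000010000 | 1 | 0
  61 | 10111100010000000100000 | 1 | 0
  62 | 01111000100000001000000 | 0 | 0
  63 | 11110001000000010000000 | 1 | 1
  64 | 11100010000000100000001 | 1 | 1
  65 | 11000100000001000000011 | 1 | 0
  66 | 10001000000010000000110 | 1 | 1
  67 | 00010000000100000001101 | 0 | 0
  68 | 00100000001000000011010 | 0 | 0
  69 | 01000000010000000110100 | 0 | 0
  70 | 10000000100000001101000 | 1 | 1
  71 | 00000001000000011010001 | 0 | 0
  72 | 00000010000000110100010 | 0 | 0
  73 | 00000100000001101000100 | 0 | 1
  74 | 00001000000011010001001 | 0 | 0
  75 | 00010000000110100010010 | 0 | 0
  76 | 00100000001101000100100 | 0 | 0
  77 | 01000000011010001001000 | 0 | 0
  78 | 10000000110100010010000 | 1 | 1
  79 | 00000001101000100100001 | 0 | 0
  80 | 00000011010001001000010 | 0 | 0
  81 | 00000110100010010000100 | 0 | 1
  82 | 00001101000100100001001 | 0 | 1
  83 | 00011010001001000010011 | 0 | 0
  84 | 00110100010010000100110 | 0 | 1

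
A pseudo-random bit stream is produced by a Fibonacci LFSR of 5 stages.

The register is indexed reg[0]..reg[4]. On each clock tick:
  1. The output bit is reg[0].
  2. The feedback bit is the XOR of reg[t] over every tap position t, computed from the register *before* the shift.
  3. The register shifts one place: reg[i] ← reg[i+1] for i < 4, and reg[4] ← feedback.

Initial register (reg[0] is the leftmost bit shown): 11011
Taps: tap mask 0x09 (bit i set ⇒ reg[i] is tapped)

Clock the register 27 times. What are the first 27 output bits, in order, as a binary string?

110110001111100110100100001

k : reg_k → out_k, fb_k
0: 11011 → 1, fb=0
1: 10110 → 1, fb=0
2: 01100 → 0, fb=0
3: 11000 → 1, fb=1
4: 10001 → 1, fb=1
5: 00011 → 0, fb=1
6: 00111 → 0, fb=1
7: 01111 → 0, fb=1
8: 11111 → 1, fb=0
9: 11110 → 1, fb=0
10: 11100 → 1, fb=1
11: 11001 → 1, fb=1
12: 10011 → 1, fb=0
13: 00110 → 0, fb=1
14: 01101 → 0, fb=0
15: 11010 → 1, fb=0
16: 10100 → 1, fb=1
17: 01001 → 0, fb=0
18: 10010 → 1, fb=0
19: 00100 → 0, fb=0
20: 01000 → 0, fb=0
21: 10000 → 1, fb=1
22: 00001 → 0, fb=0
23: 00010 → 0, fb=1
24: 00101 → 0, fb=0
25: 01010 → 0, fb=1
26: 10101 → 1, fb=1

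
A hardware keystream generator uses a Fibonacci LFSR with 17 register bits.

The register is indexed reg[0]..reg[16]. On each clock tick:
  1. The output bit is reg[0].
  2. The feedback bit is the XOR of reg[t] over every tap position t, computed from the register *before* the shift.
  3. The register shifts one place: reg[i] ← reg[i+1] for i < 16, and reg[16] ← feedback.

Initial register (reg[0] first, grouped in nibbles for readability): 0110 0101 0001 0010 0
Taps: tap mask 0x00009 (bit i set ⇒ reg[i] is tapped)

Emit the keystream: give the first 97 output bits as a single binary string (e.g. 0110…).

0110010100010010001001101100000110001000011001101110010110101000111001000111011111100011111001000

tick  register→output (feedback)
  0  01100101000100100→0 (0)
  1  11001010001001000→1 (1)
  2  10010100010010001→1 (0)
  3  00101000100100010→0 (0)
  4  01010001001000100→0 (1)
  5  10100010010001001→1 (1)
  6  01000100100010011→0 (0)
  7  10001001000100110→1 (1)
  8  00010010001001101→0 (1)
  9  00100100010011011→0 (0)
 10  01001000100110110→0 (0)
 11  10010001001101100→1 (0)
 12  00100010011011000→0 (0)
 13  01000100110110000→0 (0)
 14  10001001101100000→1 (1)
 15  00010011011000001→0 (1)
 16  00100110110000011→0 (0)
 17  01001101100000110→0 (0)
 18  10011011000001100→1 (0)
 19  00110110000011000→0 (1)
 20  01101100000110001→0 (0)
 21  11011000001100010→1 (0)
 22  10110000011000100→1 (0)
 23  01100000110001000→0 (0)
 24  11000001100010000→1 (1)
 25  10000011000100001→1 (1)
 26  00000110001000011→0 (0)
 27  00001100010000110→0 (0)
 28  00011000100001100→0 (1)
 29  00110001000011001→0 (1)
 30  01100010000110011→0 (0)
 31  11000100001100110→1 (1)
 32  10001000011001101→1 (1)
 33  00010000110011011→0 (1)
 34  00100001100110111→0 (0)
 35  01000011001101110→0 (0)
 36  10000110011011100→1 (1)
 37  00001100110111001→0 (0)
 38  00011001101110010→0 (1)
 39  00110011011100101→0 (1)
 40  01100110111001011→0 (0)
 41  11001101110010110→1 (1)
 42  10011011100101101→1 (0)
 43  00110111001011010→0 (1)
 44  01101110010110101→0 (0)
 45  11011100101101010→1 (0)
 46  10111001011010100→1 (0)
 47  01110010110101000→0 (1)
 48  11100101101010001→1 (1)
 49  11001011010100011→1 (1)
 50  10010110101000111→1 (0)
 51  00101101010001110→0 (0)
 52  01011010100011100→0 (1)
 53  10110101000111001→1 (0)
 54  01101010001110010→0 (0)
 55  11010100011100100→1 (0)
 56  10101000111001000→1 (1)
 57  01010001110010001→0 (1)
 58  10100011100100011→1 (1)
 59  01000111001000111→0 (0)
 60  10001110010001110→1 (1)
 61  00011100100011101→0 (1)
 62  00111001000111011→0 (1)
 63  01110010001110111→0 (1)
 64  11100100011101111→1 (1)
 65  11001000111011111→1 (1)
 66  10010001110111111→1 (0)
 67  00100011101111110→0 (0)
 68  01000111011111100→0 (0)
 69  10001110111111000→1 (1)
 70  00011101111110001→0 (1)
 71  00111011111100011→0 (1)
 72  01110111111000111→0 (1)
 73  11101111110001111→1 (1)
 74  11011111100011111→1 (0)
 75  10111111000111110→1 (0)
 76  01111110001111100→0 (1)
 77  11111100011111001→1 (0)
 78  11111000111110010→1 (0)
 79  11110001111100100→1 (0)
 80  11100011111001000→1 (1)
 81  11000111110010001→1 (1)
 82  10001111100100011→1 (1)
 83  00011111001000111→0 (1)
 84  00111110010001111→0 (1)
 85  01111100100011111→0 (1)
 86  11111001000111111→1 (0)
 87  11110010001111110→1 (0)
 88  11100100011111100→1 (1)
 89  11001000111111001→1 (1)
 90  10010001111110011→1 (0)
 91  00100011111100110→0 (0)
 92  01000111111001100→0 (0)
 93  10001111110011000→1 (1)
 94  00011111100110001→0 (1)
 95  00111111001100011→0 (1)
 96  01111110011000111→0 (1)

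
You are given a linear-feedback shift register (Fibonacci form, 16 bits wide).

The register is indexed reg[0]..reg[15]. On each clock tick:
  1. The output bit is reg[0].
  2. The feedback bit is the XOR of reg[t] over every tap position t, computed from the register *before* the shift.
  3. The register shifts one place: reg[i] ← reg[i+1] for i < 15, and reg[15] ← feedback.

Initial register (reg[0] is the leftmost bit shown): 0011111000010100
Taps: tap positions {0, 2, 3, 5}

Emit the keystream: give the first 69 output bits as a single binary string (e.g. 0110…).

k : reg_k → out_k, fb_k
0: 0011111000010100 → 0, fb=1
1: 0111110000101001 → 0, fb=1
2: 1111100001010011 → 1, fb=1
3: 1111000010100111 → 1, fb=1
4: 1110000101001111 → 1, fb=0
5: 1100001010011110 → 1, fb=1
6: 1000010100111101 → 1, fb=0
7: 0000101001111010 → 0, fb=0
8: 0001010011110100 → 0, fb=0
9: 0010100111101000 → 0, fb=1
10: 0101001111010001 → 0, fb=1
11: 1010011110100011 → 1, fb=1
12: 0100111101000111 → 0, fb=1
13: 1001111010001111 → 1, fb=1
14: 0011110100011111 → 0, fb=1
15: 0111101000111111 → 0, fb=0
16: 1111010001111110 → 1, fb=0
17: 1110100011111100 → 1, fb=0
18: 1101000111111000 → 1, fb=0
19: 1010001111110000 → 1, fb=0
20: 0100011111100000 → 0, fb=1
21: 1000111111000001 → 1, fb=0
22: 0001111110000010 → 0, fb=0
23: 0011111100000100 → 0, fb=1
24: 0111111000001001 → 0, fb=1
25: 1111110000010011 → 1, fb=0
26: 1111100000100110 → 1, fb=1
27: 1111000001001101 → 1, fb=1
28: 1110000010011011 → 1, fb=0
29: 1100000100110110 → 1, fb=1
30: 1000001001101101 → 1, fb=1
31: 0000010011011011 → 0, fb=1
32: 0000100110110111 → 0, fb=0
33: 0001001101101110 → 0, fb=1
34: 0010011011011101 → 0, fb=0
35: 0100110110111010 → 0, fb=1
36: 1001101101110101 → 1, fb=0
37: 0011011011101010 → 0, fb=1
38: 0110110111010101 → 0, fb=0
39: 1101101110101010 → 1, fb=0
40: 1011011101010100 → 1, fb=0
41: 0110111010101000 → 0, fb=0
42: 1101110101010000 → 1, fb=1
43: 1011101010100001 → 1, fb=1
44: 0111010101000011 → 0, fb=1
45: 1110101010000111 → 1, fb=0
46: 1101010100001110 → 1, fb=1
47: 1010101000011101 → 1, fb=0
48: 0101010000111010 → 0, fb=0
49: 1010100001110100 → 1, fb=0
50: 0101000011101000 → 0, fb=1
51: 1010000111010001 → 1, fb=0
52: 0100001110100010 → 0, fb=0
53: 1000011101000100 → 1, fb=0
54: 0000111010001000 → 0, fb=1
55: 0001110100010001 → 0, fb=0
56: 0011101000100010 → 0, fb=0
57: 0111010001000100 → 0, fb=1
58: 1110100010001001 → 1, fb=0
59: 1101000100010010 → 1, fb=0
60: 1010001000100100 → 1, fb=0
61: 0100010001001000 → 0, fb=1
62: 1000100010010001 → 1, fb=1
63: 0001000100100011 → 0, fb=1
64: 0010001001000111 → 0, fb=1
65: 0100010010001111 → 0, fb=1
66: 1000100100011111 → 1, fb=1
67: 0001001000111111 → 0, fb=1
68: 0010010001111111 → 0, fb=0

001111100001010011110100011111100000100110110111010101000011101000100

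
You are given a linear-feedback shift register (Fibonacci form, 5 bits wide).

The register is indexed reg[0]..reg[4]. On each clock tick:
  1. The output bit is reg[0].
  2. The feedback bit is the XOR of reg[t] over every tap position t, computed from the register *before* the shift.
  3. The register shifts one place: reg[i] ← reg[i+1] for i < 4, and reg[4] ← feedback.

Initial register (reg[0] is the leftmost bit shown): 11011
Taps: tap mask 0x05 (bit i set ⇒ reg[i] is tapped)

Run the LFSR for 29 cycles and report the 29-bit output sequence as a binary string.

k : reg_k → out_k, fb_k
0: 11011 → 1, fb=1
1: 10111 → 1, fb=0
2: 01110 → 0, fb=1
3: 11101 → 1, fb=0
4: 11010 → 1, fb=1
5: 10101 → 1, fb=0
6: 01010 → 0, fb=0
7: 10100 → 1, fb=0
8: 01000 → 0, fb=0
9: 10000 → 1, fb=1
10: 00001 → 0, fb=0
11: 00010 → 0, fb=0
12: 00100 → 0, fb=1
13: 01001 → 0, fb=0
14: 10010 → 1, fb=1
15: 00101 → 0, fb=1
16: 01011 → 0, fb=0
17: 10110 → 1, fb=0
18: 01100 → 0, fb=1
19: 11001 → 1, fb=1
20: 10011 → 1, fb=1
21: 00111 → 0, fb=1
22: 01111 → 0, fb=1
23: 11111 → 1, fb=0
24: 11110 → 1, fb=0
25: 11100 → 1, fb=0
26: 11000 → 1, fb=1
27: 10001 → 1, fb=1
28: 00011 → 0, fb=0

11011101010000100101100111110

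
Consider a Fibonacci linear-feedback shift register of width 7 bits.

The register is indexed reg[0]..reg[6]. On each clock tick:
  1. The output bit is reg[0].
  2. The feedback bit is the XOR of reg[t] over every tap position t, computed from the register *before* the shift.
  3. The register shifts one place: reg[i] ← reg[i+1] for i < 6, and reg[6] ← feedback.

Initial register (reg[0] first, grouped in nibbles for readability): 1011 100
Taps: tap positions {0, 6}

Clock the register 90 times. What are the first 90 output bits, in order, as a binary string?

101110011010001001111000101000011000001000000111111101010100110011101110100101100011011110

tick  register→output (feedback)
  0  1011100→1 (1)
  1  0111001→0 (1)
  2  1110011→1 (0)
  3  1100110→1 (1)
  4  1001101→1 (0)
  5  0011010→0 (0)
  6  0110100→0 (0)
  7  1101000→1 (1)
  8  1010001→1 (0)
  9  0100010→0 (0)
 10  1000100→1 (1)
 11  0001001→0 (1)
 12  0010011→0 (1)
 13  0100111→0 (1)
 14  1001111→1 (0)
 15  0011110→0 (0)
 16  0111100→0 (0)
 17  1111000→1 (1)
 18  1110001→1 (0)
 19  1100010→1 (1)
 20  1000101→1 (0)
 21  0001010→0 (0)
 22  0010100→0 (0)
 23  0101000→0 (0)
 24  1010000→1 (1)
 25  0100001→0 (1)
 26  1000011→1 (0)
 27  0000110→0 (0)
 28  0001100→0 (0)
 29  0011000→0 (0)
 30  0110000→0 (0)
 31  1100000→1 (1)
 32  1000001→1 (0)
 33  0000010→0 (0)
 34  0000100→0 (0)
 35  0001000→0 (0)
 36  0010000→0 (0)
 37  0100000→0 (0)
 38  1000000→1 (1)
 39  0000001→0 (1)
 40  0000011→0 (1)
 41  0000111→0 (1)
 42  0001111→0 (1)
 43  0011111→0 (1)
 44  0111111→0 (1)
 45  1111111→1 (0)
 46  1111110→1 (1)
 47  1111101→1 (0)
 48  1111010→1 (1)
 49  1110101→1 (0)
 50  1101010→1 (1)
 51  1010101→1 (0)
 52  0101010→0 (0)
 53  1010100→1 (1)
 54  0101001→0 (1)
 55  1010011→1 (0)
 56  0100110→0 (0)
 57  1001100→1 (1)
 58  0011001→0 (1)
 59  0110011→0 (1)
 60  1100111→1 (0)
 61  1001110→1 (1)
 62  0011101→0 (1)
 63  0111011→0 (1)
 64  1110111→1 (0)
 65  1101110→1 (1)
 66  1011101→1 (0)
 67  0111010→0 (0)
 68  1110100→1 (1)
 69  1101001→1 (0)
 70  1010010→1 (1)
 71  0100101→0 (1)
 72  1001011→1 (0)
 73  0010110→0 (0)
 74  0101100→0 (0)
 75  1011000→1 (1)
 76  0110001→0 (1)
 77  1100011→1 (0)
 78  1000110→1 (1)
 79  0001101→0 (1)
 80  0011011→0 (1)
 81  0110111→0 (1)
 82  1101111→1 (0)
 83  1011110→1 (1)
 84  0111101→0 (1)
 85  1111011→1 (0)
 86  1110110→1 (1)
 87  1101101→1 (0)
 88  1011010→1 (1)
 89  0110101→0 (1)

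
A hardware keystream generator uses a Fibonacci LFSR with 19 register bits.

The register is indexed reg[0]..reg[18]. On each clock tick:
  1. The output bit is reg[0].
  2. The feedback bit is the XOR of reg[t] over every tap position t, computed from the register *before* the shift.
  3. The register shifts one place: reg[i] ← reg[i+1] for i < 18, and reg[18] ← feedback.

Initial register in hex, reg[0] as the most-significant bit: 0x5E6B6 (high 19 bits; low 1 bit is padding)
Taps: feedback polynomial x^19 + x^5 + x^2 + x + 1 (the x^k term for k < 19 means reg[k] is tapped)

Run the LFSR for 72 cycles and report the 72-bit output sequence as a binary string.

step | reg (before) | out | fb
   0 | 0101111001101011011 | 0 | 0
   1 | 1011110011010110110 | 1 | 1
   2 | 0111100110101101101 | 0 | 0
   3 | 1111001101011011010 | 1 | 1
   4 | 1110011010110110101 | 1 | 0
   5 | 1100110101101101010 | 1 | 1
   6 | 1001101011011010101 | 1 | 1
   7 | 0011010110110101011 | 0 | 0
   8 | 0110101101101010110 | 0 | 0
   9 | 1101011011010101100 | 1 | 1
  10 | 1010110110101011001 | 1 | 1
  11 | 0101101101010110011 | 0 | 1
  12 | 1011011010101100111 | 1 | 1
  13 | 0110110101011001111 | 0 | 1
  14 | 1101101010110011111 | 1 | 0
  15 | 1011010101100111110 | 1 | 1
  16 | 0110101011001111101 | 0 | 0
  17 | 1101010110011111010 | 1 | 1
  18 | 1010101100111110101 | 1 | 0
  19 | 0101011001111101010 | 0 | 0
  20 | 1010110011111010100 | 1 | 1
  21 | 0101100111110101001 | 0 | 1
  22 | 1011001111101010011 | 1 | 0
  23 | 0110011111010100110 | 0 | 1
  24 | 1100111110101001101 | 1 | 1
  25 | 1001111101010011011 | 1 | 0
  26 | 0011111010100110110 | 0 | 0
  27 | 0111110101001101100 | 0 | 1
  28 | 1111101010011011001 | 1 | 1
  29 | 1111010100110110011 | 1 | 0
  30 | 1110101001101100110 | 1 | 1
  31 | 1101010011011001101 | 1 | 1
  32 | 1010100110110011011 | 1 | 0
  33 | 0101001101100110110 | 0 | 1
  34 | 1010011011001101101 | 1 | 1
  35 | 0100110110011011011 | 0 | 0
  36 | 1001101100110110110 | 1 | 1
  37 | 0011011001101101101 | 0 | 0
  38 | 0110110011011011010 | 0 | 1
  39 | 1101100110110110101 | 1 | 0
  40 | 1011001101101101010 | 1 | 0
  41 | 0110011011011010100 | 0 | 1
  42 | 1100110110110101001 | 1 | 1
  43 | 1001101101101010011 | 1 | 1
  44 | 0011011011010100111 | 0 | 0
  45 | 0110110110101001110 | 0 | 1
  46 | 1101101101010011101 | 1 | 0
  47 | 1011011010100111010 | 1 | 1
  48 | 0110110101001110101 | 0 | 1
  49 | 1101101010011101011 | 1 | 0
  50 | 1011010100111010110 | 1 | 1
  51 | 0110101001110101101 | 0 | 0
  52 | 1101010011101011010 | 1 | 1
  53 | 1010100111010110101 | 1 | 0
  54 | 0101001110101101010 | 0 | 1
  55 | 1010011101011010101 | 1 | 1
  56 | 0100111010110101011 | 0 | 0
  57 | 1001110101101010110 | 1 | 0
  58 | 0011101011010101100 | 0 | 1
  59 | 0111010110101011001 | 0 | 1
  60 | 1110101101010110011 | 1 | 1
  61 | 1101011010101100111 | 1 | 1
  62 | 1010110101011001111 | 1 | 1
  63 | 0101101010110011111 | 0 | 1
  64 | 1011010101100111111 | 1 | 1
  65 | 0110101011001111111 | 0 | 0
  66 | 1101010110011111110 | 1 | 1
  67 | 1010101100111111101 | 1 | 0
  68 | 0101011001111111010 | 0 | 0
  69 | 1010110011111110100 | 1 | 1
  70 | 0101100111111101001 | 0 | 1
  71 | 1011001111111010011 | 1 | 0

010111100110101101101010110011111010100110110011011011010100111010110101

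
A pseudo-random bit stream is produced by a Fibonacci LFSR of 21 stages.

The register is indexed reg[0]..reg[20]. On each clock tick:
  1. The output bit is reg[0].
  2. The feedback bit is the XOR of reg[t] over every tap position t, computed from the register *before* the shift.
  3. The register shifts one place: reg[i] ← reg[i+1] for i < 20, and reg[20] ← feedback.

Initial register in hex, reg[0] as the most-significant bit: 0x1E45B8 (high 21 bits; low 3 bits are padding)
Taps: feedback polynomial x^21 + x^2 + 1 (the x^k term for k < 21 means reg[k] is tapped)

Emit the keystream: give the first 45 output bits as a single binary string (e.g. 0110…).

step | reg (before) | out | fb
   0 | 000111100100010110111 | 0 | 0
   1 | 001111001000101101110 | 0 | 1
   2 | 011110010001011011101 | 0 | 1
   3 | 111100100010110111011 | 1 | 0
   4 | 111001000101101110110 | 1 | 0
   5 | 110010001011011101100 | 1 | 1
   6 | 100100010110111011001 | 1 | 1
   7 | 001000101101110110011 | 0 | 1
   8 | 010001011011101100111 | 0 | 0
   9 | 100010110111011001110 | 1 | 1
  10 | 000101101110110011101 | 0 | 0
  11 | 001011011101100111010 | 0 | 1
  12 | 010110111011001110101 | 0 | 0
  13 | 101101110110011101010 | 1 | 0
  14 | 011011101100111010100 | 0 | 1
  15 | 110111011001110101001 | 1 | 1
  16 | 101110110011101010011 | 1 | 0
  17 | 011101100111010100110 | 0 | 1
  18 | 111011001110101001101 | 1 | 0
  19 | 110110011101010011010 | 1 | 1
  20 | 101100111010100110101 | 1 | 0
  21 | 011001110101001101010 | 0 | 1
  22 | 110011101010011010101 | 1 | 1
  23 | 100111010100110101011 | 1 | 1
  24 | 001110101001101010111 | 0 | 1
  25 | 011101010011010101111 | 0 | 1
  26 | 111010100110101011111 | 1 | 0
  27 | 110101001101010111110 | 1 | 1
  28 | 101010011010101111101 | 1 | 0
  29 | 010100110101011111010 | 0 | 0
  30 | 101001101010111110100 | 1 | 0
  31 | 010011010101111101000 | 0 | 0
  32 | 100110101011111010000 | 1 | 1
  33 | 001101010111110100001 | 0 | 1
  34 | 011010101111101000011 | 0 | 1
  35 | 110101011111010000111 | 1 | 1
  36 | 101010111110100001111 | 1 | 0
  37 | 010101111101000011110 | 0 | 0
  38 | 101011111010000111100 | 1 | 0
  39 | 010111110100001111000 | 0 | 0
  40 | 101111101000011110000 | 1 | 0
  41 | 011111010000111100000 | 0 | 1
  42 | 111110100001111000001 | 1 | 0
  43 | 111101000011110000010 | 1 | 0
  44 | 111010000111100000100 | 1 | 0

000111100100010110111011001110101001101010111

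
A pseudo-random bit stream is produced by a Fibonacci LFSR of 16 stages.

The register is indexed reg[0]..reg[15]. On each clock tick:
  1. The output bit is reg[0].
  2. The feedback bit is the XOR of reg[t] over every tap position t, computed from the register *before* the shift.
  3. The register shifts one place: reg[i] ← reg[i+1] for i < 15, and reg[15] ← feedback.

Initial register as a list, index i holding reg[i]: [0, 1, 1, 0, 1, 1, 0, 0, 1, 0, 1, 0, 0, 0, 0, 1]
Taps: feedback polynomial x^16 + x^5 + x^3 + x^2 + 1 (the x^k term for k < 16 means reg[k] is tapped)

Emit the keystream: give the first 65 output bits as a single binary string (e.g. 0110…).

01101100101000010010111100001001000010100100010000111001111100100

step | reg (before) | out | fb
   0 | 0110110010100001 | 0 | 0
   1 | 1101100101000010 | 1 | 0
   2 | 1011001010000100 | 1 | 1
   3 | 0110010100001001 | 0 | 0
   4 | 1100101000010010 | 1 | 1
   5 | 1001010000100101 | 1 | 1
   6 | 0010100001001011 | 0 | 1
   7 | 0101000010010111 | 0 | 1
   8 | 1010000100101111 | 1 | 0
   9 | 0100001001011110 | 0 | 0
  10 | 1000010010111100 | 1 | 0
  11 | 0000100101111000 | 0 | 0
  12 | 0001001011110000 | 0 | 1
  13 | 0010010111100001 | 0 | 0
  14 | 0100101111000010 | 0 | 0
  15 | 1001011110000100 | 1 | 1
  16 | 0010111100001001 | 0 | 0
  17 | 0101111000010010 | 0 | 0
  18 | 1011110000100100 | 1 | 0
  19 | 0111100001001000 | 0 | 0
  20 | 1111000010010000 | 1 | 1
  21 | 1110000100100001 | 1 | 0
  22 | 1100001001000010 | 1 | 1
  23 | 1000010010000101 | 1 | 0
  24 | 0000100100001010 | 0 | 0
  25 | 0001001000010100 | 0 | 1
  26 | 0010010000101001 | 0 | 0
  27 | 0100100001010010 | 0 | 0
  28 | 1001000010100100 | 1 | 0
  29 | 0010000101001000 | 0 | 1
  30 | 0100001010010001 | 0 | 0
  31 | 1000010100100010 | 1 | 0
  32 | 0000101001000100 | 0 | 0
  33 | 0001010010001000 | 0 | 0
  34 | 0010100100010000 | 0 | 1
  35 | 0101001000100001 | 0 | 1
  36 | 1010010001000011 | 1 | 1
  37 | 0100100010000111 | 0 | 0
  38 | 1001000100001110 | 1 | 0
  39 | 0010001000011100 | 0 | 1
  40 | 0100010000111001 | 0 | 1
  41 | 1000100001110011 | 1 | 1
  42 | 0001000011100111 | 0 | 1
  43 | 0010000111001111 | 0 | 1
  44 | 0100001110011111 | 0 | 0
  45 | 1000011100111110 | 1 | 0
  46 | 0000111001111100 | 0 | 1
  47 | 0001110011111001 | 0 | 0
  48 | 0011100111110010 | 0 | 0
  49 | 0111001111100100 | 0 | 0
  50 | 1110011111001000 | 1 | 1
  51 | 1100111110010001 | 1 | 0
  52 | 1001111100100010 | 1 | 1
  53 | 0011111001000101 | 0 | 1
  54 | 0111110010001011 | 0 | 1
  55 | 1111100100010111 | 1 | 1
  56 | 1111001000101111 | 1 | 1
  57 | 1110010001011111 | 1 | 1
  58 | 1100100010111111 | 1 | 1
  59 | 1001000101111111 | 1 | 0
  60 | 0010001011111110 | 0 | 1
  61 | 0100010111111101 | 0 | 1
  62 | 1000101111111011 | 1 | 1
  63 | 0001011111110111 | 0 | 0
  64 | 0010111111101110 | 0 | 0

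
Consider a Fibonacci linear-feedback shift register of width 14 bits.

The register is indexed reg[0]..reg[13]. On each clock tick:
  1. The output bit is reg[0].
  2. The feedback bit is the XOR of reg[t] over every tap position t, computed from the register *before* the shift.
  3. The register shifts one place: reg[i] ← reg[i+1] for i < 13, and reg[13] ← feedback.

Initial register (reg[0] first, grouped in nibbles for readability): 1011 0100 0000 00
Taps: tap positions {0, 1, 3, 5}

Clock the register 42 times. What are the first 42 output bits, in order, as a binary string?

101101000000001111110001100101101011001101

step | reg (before) | out | fb
   0 | 10110100000000 | 1 | 1
   1 | 01101000000001 | 0 | 1
   2 | 11010000000011 | 1 | 1
   3 | 10100000000111 | 1 | 1
   4 | 01000000001111 | 0 | 1
   5 | 10000000011111 | 1 | 1
   6 | 00000000111111 | 0 | 0
   7 | 00000001111110 | 0 | 0
   8 | 00000011111100 | 0 | 0
   9 | 00000111111000 | 0 | 1
  10 | 00001111110001 | 0 | 1
  11 | 00011111100011 | 0 | 0
  12 | 00111111000110 | 0 | 0
  13 | 01111110001100 | 0 | 1
  14 | 11111100011001 | 1 | 0
  15 | 11111000110010 | 1 | 1
  16 | 11110001100101 | 1 | 1
  17 | 11100011001011 | 1 | 0
  18 | 11000110010110 | 1 | 1
  19 | 10001100101101 | 1 | 0
  20 | 00011001011010 | 0 | 1
  21 | 00110010110101 | 0 | 1
  22 | 01100101101011 | 0 | 0
  23 | 11001011010110 | 1 | 0
  24 | 10010110101100 | 1 | 1
  25 | 00101101011001 | 0 | 1
  26 | 01011010110011 | 0 | 0
  27 | 10110101100110 | 1 | 1
  28 | 01101011001101 | 0 | 1
  29 | 11010110011011 | 1 | 0
  30 | 10101100110110 | 1 | 0
  31 | 01011001101100 | 0 | 0
  32 | 10110011011000 | 1 | 0
  33 | 01100110110000 | 0 | 0
  34 | 11001101100000 | 1 | 1
  35 | 10011011000001 | 1 | 0
  36 | 00110110000010 | 0 | 0
  37 | 01101100000100 | 0 | 0
  38 | 11011000001000 | 1 | 1
  39 | 10110000010001 | 1 | 0
  40 | 01100000100010 | 0 | 1
  41 | 11000001000101 | 1 | 0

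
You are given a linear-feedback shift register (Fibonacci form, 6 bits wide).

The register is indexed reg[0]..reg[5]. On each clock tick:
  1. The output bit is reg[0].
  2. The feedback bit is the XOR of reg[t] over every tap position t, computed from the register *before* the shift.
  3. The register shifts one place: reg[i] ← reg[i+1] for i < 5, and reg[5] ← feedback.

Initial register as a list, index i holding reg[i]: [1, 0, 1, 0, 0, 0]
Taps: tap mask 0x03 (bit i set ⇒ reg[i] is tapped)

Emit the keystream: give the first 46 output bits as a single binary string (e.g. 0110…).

step | reg (before) | out | fb
   0 | 101000 | 1 | 1
   1 | 010001 | 0 | 1
   2 | 100011 | 1 | 1
   3 | 000111 | 0 | 0
   4 | 001110 | 0 | 0
   5 | 011100 | 0 | 1
   6 | 111001 | 1 | 0
   7 | 110010 | 1 | 0
   8 | 100100 | 1 | 1
   9 | 001001 | 0 | 0
  10 | 010010 | 0 | 1
  11 | 100101 | 1 | 1
  12 | 001011 | 0 | 0
  13 | 010110 | 0 | 1
  14 | 101101 | 1 | 1
  15 | 011011 | 0 | 1
  16 | 110111 | 1 | 0
  17 | 101110 | 1 | 1
  18 | 011101 | 0 | 1
  19 | 111011 | 1 | 0
  20 | 110110 | 1 | 0
  21 | 101100 | 1 | 1
  22 | 011001 | 0 | 1
  23 | 110011 | 1 | 0
  24 | 100110 | 1 | 1
  25 | 001101 | 0 | 0
  26 | 011010 | 0 | 1
  27 | 110101 | 1 | 0
  28 | 101010 | 1 | 1
  29 | 010101 | 0 | 1
  30 | 101011 | 1 | 1
  31 | 010111 | 0 | 1
  32 | 101111 | 1 | 1
  33 | 011111 | 0 | 1
  34 | 111111 | 1 | 0
  35 | 111110 | 1 | 0
  36 | 111100 | 1 | 0
  37 | 111000 | 1 | 0
  38 | 110000 | 1 | 0
  39 | 100000 | 1 | 1
  40 | 000001 | 0 | 0
  41 | 000010 | 0 | 0
  42 | 000100 | 0 | 0
  43 | 001000 | 0 | 0
  44 | 010000 | 0 | 1
  45 | 100001 | 1 | 1

1010001110010010110111011001101010111111000001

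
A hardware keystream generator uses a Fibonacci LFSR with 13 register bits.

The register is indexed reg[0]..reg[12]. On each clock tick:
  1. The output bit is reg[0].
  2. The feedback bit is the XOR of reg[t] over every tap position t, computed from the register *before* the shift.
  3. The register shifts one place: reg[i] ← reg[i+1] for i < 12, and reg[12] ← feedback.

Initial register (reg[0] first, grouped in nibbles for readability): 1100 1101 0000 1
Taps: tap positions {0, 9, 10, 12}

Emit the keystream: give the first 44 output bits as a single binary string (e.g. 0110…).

step | reg (before) | out | fb
   0 | 1100110100001 | 1 | 0
   1 | 1001101000010 | 1 | 1
   2 | 0011010000101 | 0 | 0
   3 | 0110100001010 | 0 | 1
   4 | 1101000010101 | 1 | 1
   5 | 1010000101011 | 1 | 1
   6 | 0100001010111 | 0 | 0
   7 | 1000010101110 | 1 | 1
   8 | 0000101011101 | 0 | 1
   9 | 0001010111011 | 0 | 0
  10 | 0010101110110 | 0 | 1
  11 | 0101011101101 | 0 | 1
  12 | 1010111011011 | 1 | 1
  13 | 0101110110111 | 0 | 0
  14 | 1011101101110 | 1 | 1
  15 | 0111011011101 | 0 | 1
  16 | 1110110111011 | 1 | 1
  17 | 1101101110111 | 1 | 1
  18 | 1011011101111 | 1 | 0
  19 | 0110111011110 | 0 | 0
  20 | 1101110111100 | 1 | 1
  21 | 1011101111001 | 1 | 1
  22 | 0111011110011 | 0 | 1
  23 | 1110111100111 | 1 | 1
  24 | 1101111001111 | 1 | 0
  25 | 1011110011110 | 1 | 1
  26 | 0111100111101 | 0 | 1
  27 | 1111001111011 | 1 | 1
  28 | 1110011110111 | 1 | 1
  29 | 1100111101111 | 1 | 0
  30 | 1001111011110 | 1 | 1
  31 | 0011110111101 | 0 | 1
  32 | 0111101111011 | 0 | 0
  33 | 1111011110110 | 1 | 0
  34 | 1110111101100 | 1 | 1
  35 | 1101111011001 | 1 | 1
  36 | 1011110110011 | 1 | 0
  37 | 0111101100110 | 0 | 1
  38 | 1111011001101 | 1 | 0
  39 | 1110110011010 | 1 | 0
  40 | 1101100110100 | 1 | 0
  41 | 1011001101000 | 1 | 0
  42 | 0110011010000 | 0 | 0
  43 | 1100110100000 | 1 | 1

11001101000010101110110111011110011110111101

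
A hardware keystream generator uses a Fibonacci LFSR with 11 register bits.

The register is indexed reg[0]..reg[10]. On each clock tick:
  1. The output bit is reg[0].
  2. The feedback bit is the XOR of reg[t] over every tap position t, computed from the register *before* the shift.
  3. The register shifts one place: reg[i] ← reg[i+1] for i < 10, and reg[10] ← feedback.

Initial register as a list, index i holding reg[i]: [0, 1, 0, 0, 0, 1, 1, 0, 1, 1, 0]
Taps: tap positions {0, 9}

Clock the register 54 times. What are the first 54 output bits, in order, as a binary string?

010001101101111100011100110101100001110110101001110001

tick  register→output (feedback)
  0  01000110110→0 (1)
  1  10001101101→1 (1)
  2  00011011011→0 (1)
  3  00110110111→0 (1)
  4  01101101111→0 (1)
  5  11011011111→1 (0)
  6  10110111110→1 (0)
  7  01101111100→0 (0)
  8  11011111000→1 (1)
  9  10111110001→1 (1)
 10  01111100011→0 (1)
 11  11111000111→1 (0)
 12  11110001110→1 (0)
 13  11100011100→1 (1)
 14  11000111001→1 (1)
 15  10001110011→1 (0)
 16  00011100110→0 (1)
 17  00111001101→0 (0)
 18  01110011010→0 (1)
 19  11100110101→1 (1)
 20  11001101011→1 (0)
 21  10011010110→1 (0)
 22  00110101100→0 (0)
 23  01101011000→0 (0)
 24  11010110000→1 (1)
 25  10101100001→1 (1)
 26  01011000011→0 (1)
 27  10110000111→1 (0)
 28  01100001110→0 (1)
 29  11000011101→1 (1)
 30  10000111011→1 (0)
 31  00001110110→0 (1)
 32  00011101101→0 (0)
 33  00111011010→0 (1)
 34  01110110101→0 (0)
 35  11101101010→1 (0)
 36  11011010100→1 (1)
 37  10110101001→1 (1)
 38  01101010011→0 (1)
 39  11010100111→1 (0)
 40  10101001110→1 (0)
 41  01010011100→0 (0)
 42  10100111000→1 (1)
 43  01001110001→0 (0)
 44  10011100010→1 (0)
 45  00111000100→0 (0)
 46  01110001000→0 (0)
 47  11100010000→1 (1)
 48  11000100001→1 (1)
 49  10001000011→1 (0)
 50  00010000110→0 (1)
 51  00100001101→0 (0)
 52  01000011010→0 (1)
 53  10000110101→1 (1)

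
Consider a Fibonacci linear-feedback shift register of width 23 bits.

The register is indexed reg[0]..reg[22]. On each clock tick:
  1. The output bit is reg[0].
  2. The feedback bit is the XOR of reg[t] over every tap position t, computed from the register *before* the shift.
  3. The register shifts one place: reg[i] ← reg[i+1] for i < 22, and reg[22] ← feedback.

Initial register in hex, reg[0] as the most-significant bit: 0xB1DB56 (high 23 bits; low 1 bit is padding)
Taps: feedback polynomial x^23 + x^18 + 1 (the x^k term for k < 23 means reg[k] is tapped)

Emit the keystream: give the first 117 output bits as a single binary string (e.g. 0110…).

101100011101101101010111110111010101110001001101110101000001100001011001011000110010100111111101001011110010101010101

tick  register→output (feedback)
  0  10110001110110110101011→1 (1)
  1  01100011101101101010111→0 (1)
  2  11000111011011010101111→1 (1)
  3  10001110110110101011111→1 (0)
  4  00011101101101010111110→0 (1)
  5  00111011011010101111101→0 (1)
  6  01110110110101011111011→0 (1)
  7  11101101101010111110111→1 (0)
  8  11011011010101111101110→1 (1)
  9  10110110101011111011101→1 (0)
 10  01101101010111110111010→0 (1)
 11  11011010101111101110101→1 (0)
 12  10110101011111011101010→1 (1)
 13  01101010111110111010101→0 (1)
 14  11010101111101110101011→1 (1)
 15  10101011111011101010111→1 (0)
 16  01010111110111010101110→0 (0)
 17  10101111101110101011100→1 (0)
 18  01011111011101010111000→0 (1)
 19  10111110111010101110001→1 (0)
 20  01111101110101011100010→0 (0)
 21  11111011101010111000100→1 (1)
 22  11110111010101110001001→1 (1)
 23  11101110101011100010011→1 (0)
 24  11011101010111000100110→1 (1)
 25  10111010101110001001101→1 (1)
 26  01110101011100010011011→0 (1)
 27  11101010111000100110111→1 (0)
 28  11010101110001001101110→1 (1)
 29  10101011100010011011101→1 (0)
 30  01010111000100110111010→0 (1)
 31  10101110001001101110101→1 (0)
 32  01011100010011011101010→0 (0)
 33  10111000100110111010100→1 (0)
 34  01110001001101110101000→0 (0)
 35  11100010011011101010000→1 (0)
 36  11000100110111010100000→1 (1)
 37  10001001101110101000001→1 (1)
 38  00010011011101010000011→0 (0)
 39  00100110111010100000110→0 (0)
 40  01001101110101000001100→0 (0)
 41  10011011101010000011000→1 (0)
 42  00110111010100000110000→0 (1)
 43  01101110101000001100001→0 (0)
 44  11011101010000011000010→1 (1)
 45  10111010100000110000101→1 (1)
 46  01110101000001100001011→0 (0)
 47  11101010000011000010110→1 (0)
 48  11010100000110000101100→1 (1)
 49  10101000001100001011001→1 (0)
 50  01010000011000010110010→0 (1)
 51  10100000110000101100101→1 (1)
 52  01000001100001011001011→0 (0)
 53  10000011000010110010110→1 (0)
 54  00000110000101100101100→0 (0)
 55  00001100001011001011000→0 (1)
 56  00011000010110010110001→0 (1)
 57  00110000101100101100011→0 (0)
 58  01100001011001011000110→0 (0)
 59  11000010110010110001100→1 (1)
 60  10000101100101100011001→1 (0)
 61  00001011001011000110010→0 (1)
 62  00010110010110001100101→0 (0)
 63  00101100101100011001010→0 (0)
 64  01011001011000110010100→0 (1)
 65  10110010110001100101001→1 (1)
 66  01100101100011001010011→0 (1)
 67  11001011000110010100111→1 (1)
 68  10010110001100101001111→1 (1)
 69  00101100011001010011111→0 (1)
 70  01011000110010100111111→0 (1)
 71  10110001100101001111111→1 (0)
 72  01100011001010011111110→0 (1)
 73  11000110010100111111101→1 (0)
 74  10001100101001111111010→1 (0)
 75  00011001010011111110100→0 (1)
 76  00110010100111111101001→0 (0)
 77  01100101001111111010010→0 (1)
 78  11001010011111110100101→1 (1)
 79  10010100111111101001011→1 (1)
 80  00101001111111010010111→0 (1)
 81  01010011111110100101111→0 (0)
 82  10100111111101001011110→1 (0)
 83  01001111111010010111100→0 (1)
 84  10011111110100101111001→1 (0)
 85  00111111101001011110010→0 (1)
 86  01111111010010111100101→0 (0)
 87  11111110100101111001010→1 (1)
 88  11111101001011110010101→1 (0)
 89  11111010010111100101010→1 (1)
 90  11110100101111001010101→1 (0)
 91  11101001011110010101010→1 (1)
 92  11010010111100101010101→1 (0)
 93  10100101111001010101010→1 (1)
 94  01001011110010101010101→0 (1)
 95  10010111100101010101011→1 (1)
 96  00101111001010101010111→0 (1)
 97  01011110010101010101111→0 (0)
 98  10111100101010101011110→1 (0)
 99  01111001010101010111100→0 (1)
100  11110010101010101111001→1 (0)
101  11100101010101011110010→1 (0)
102  11001010101010111100100→1 (1)
103  10010101010101111001001→1 (1)
104  00101010101011110010011→0 (1)
105  01010101010111100100111→0 (0)
106  10101010101111001001110→1 (1)
107  01010101011110010011101→0 (1)
108  10101010111100100111011→1 (0)
109  01010101111001001110110→0 (1)
110  10101011110010011101101→1 (1)
111  01010111100100111011011→0 (1)
112  10101111001001110110111→1 (0)
113  01011110010011101101110→0 (0)
114  10111100100111011011100→1 (0)
115  01111001001110110111000→0 (1)
116  11110010011101101110001→1 (0)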